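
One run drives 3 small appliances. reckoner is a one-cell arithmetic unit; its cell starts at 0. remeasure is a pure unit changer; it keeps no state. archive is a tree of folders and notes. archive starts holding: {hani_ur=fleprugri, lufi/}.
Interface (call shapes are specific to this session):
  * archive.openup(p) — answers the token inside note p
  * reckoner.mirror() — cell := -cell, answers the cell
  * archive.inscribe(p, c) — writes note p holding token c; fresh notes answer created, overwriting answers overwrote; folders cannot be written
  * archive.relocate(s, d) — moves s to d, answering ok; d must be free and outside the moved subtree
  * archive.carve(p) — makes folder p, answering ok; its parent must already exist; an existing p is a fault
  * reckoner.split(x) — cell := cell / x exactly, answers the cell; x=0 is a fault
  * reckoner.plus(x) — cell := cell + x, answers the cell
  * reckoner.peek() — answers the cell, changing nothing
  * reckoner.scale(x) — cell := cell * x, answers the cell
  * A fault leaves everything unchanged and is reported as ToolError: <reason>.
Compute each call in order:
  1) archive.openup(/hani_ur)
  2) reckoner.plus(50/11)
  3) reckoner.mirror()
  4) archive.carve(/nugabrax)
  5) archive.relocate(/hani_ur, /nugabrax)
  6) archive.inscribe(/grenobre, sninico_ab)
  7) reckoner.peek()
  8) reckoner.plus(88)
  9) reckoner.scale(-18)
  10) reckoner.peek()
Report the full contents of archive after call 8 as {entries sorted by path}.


-> openup(p='/hani_ur')
<- fleprugri
-> plus(x='50/11')
<- 50/11
-> mirror()
<- -50/11
-> carve(p='/nugabrax')
<- ok
-> relocate(s='/hani_ur', d='/nugabrax')
<- ToolError: exists
-> inscribe(p='/grenobre', c='sninico_ab')
<- created
-> peek()
<- -50/11
-> plus(x='88')
<- 918/11
-> scale(x='-18')
<- -16524/11
-> peek()
<- -16524/11

Answer: {grenobre=sninico_ab, hani_ur=fleprugri, lufi/, nugabrax/}


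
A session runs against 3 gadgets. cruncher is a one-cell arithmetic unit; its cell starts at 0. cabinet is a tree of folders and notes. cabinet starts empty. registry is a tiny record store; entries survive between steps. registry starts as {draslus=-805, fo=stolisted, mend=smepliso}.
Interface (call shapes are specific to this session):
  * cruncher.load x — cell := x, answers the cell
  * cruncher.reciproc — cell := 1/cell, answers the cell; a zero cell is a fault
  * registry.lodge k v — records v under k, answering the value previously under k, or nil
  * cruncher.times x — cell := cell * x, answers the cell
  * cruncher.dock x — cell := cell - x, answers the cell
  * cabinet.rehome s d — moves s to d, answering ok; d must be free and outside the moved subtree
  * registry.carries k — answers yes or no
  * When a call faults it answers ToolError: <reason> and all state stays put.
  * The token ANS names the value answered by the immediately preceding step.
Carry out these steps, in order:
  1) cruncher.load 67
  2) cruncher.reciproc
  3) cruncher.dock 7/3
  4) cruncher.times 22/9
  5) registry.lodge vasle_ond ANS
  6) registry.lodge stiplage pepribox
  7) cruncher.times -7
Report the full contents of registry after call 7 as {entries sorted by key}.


-- 1. load(x=67) ~> 67
-- 2. reciproc() ~> 1/67
-- 3. dock(x=7/3) ~> -466/201
-- 4. times(x=22/9) ~> -10252/1809
-- 5. lodge(k=vasle_ond, v=ANS) ~> nil
-- 6. lodge(k=stiplage, v=pepribox) ~> nil
-- 7. times(x=-7) ~> 71764/1809

Answer: {draslus=-805, fo=stolisted, mend=smepliso, stiplage=pepribox, vasle_ond=-10252/1809}


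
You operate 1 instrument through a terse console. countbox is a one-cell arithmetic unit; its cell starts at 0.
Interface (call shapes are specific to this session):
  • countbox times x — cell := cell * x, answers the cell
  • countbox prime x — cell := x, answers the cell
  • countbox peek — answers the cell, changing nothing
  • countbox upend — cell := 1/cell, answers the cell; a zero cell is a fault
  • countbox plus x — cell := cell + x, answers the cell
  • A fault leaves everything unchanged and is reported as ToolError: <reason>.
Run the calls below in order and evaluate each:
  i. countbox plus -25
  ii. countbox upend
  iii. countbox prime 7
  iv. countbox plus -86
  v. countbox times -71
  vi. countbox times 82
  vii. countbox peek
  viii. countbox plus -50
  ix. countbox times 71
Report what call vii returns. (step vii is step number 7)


Answer: 459938

Derivation:
>> countbox plus(x=-25)
<< -25
>> countbox upend()
<< -1/25
>> countbox prime(x=7)
<< 7
>> countbox plus(x=-86)
<< -79
>> countbox times(x=-71)
<< 5609
>> countbox times(x=82)
<< 459938
>> countbox peek()
<< 459938
>> countbox plus(x=-50)
<< 459888
>> countbox times(x=71)
<< 32652048


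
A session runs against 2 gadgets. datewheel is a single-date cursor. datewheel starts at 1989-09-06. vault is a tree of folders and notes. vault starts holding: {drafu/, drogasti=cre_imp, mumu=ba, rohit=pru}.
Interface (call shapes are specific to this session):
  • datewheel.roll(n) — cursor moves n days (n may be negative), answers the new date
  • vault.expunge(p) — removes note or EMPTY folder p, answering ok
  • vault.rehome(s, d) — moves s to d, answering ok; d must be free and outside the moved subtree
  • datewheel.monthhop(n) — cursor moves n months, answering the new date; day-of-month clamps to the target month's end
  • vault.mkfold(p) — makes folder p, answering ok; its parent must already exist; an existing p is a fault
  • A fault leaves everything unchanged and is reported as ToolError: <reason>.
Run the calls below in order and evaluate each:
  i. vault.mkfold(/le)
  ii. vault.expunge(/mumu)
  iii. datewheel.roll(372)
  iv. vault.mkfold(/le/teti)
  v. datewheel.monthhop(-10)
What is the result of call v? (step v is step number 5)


Answer: 1989-11-13

Derivation:
Using vault.mkfold passing /le, which returns ok.
I try vault.expunge passing /mumu: ok.
Next I call datewheel.roll passing 372, giving 1990-09-13.
Next I call vault.mkfold passing /le/teti, giving ok.
Now I run datewheel.monthhop passing -10, which returns 1989-11-13.


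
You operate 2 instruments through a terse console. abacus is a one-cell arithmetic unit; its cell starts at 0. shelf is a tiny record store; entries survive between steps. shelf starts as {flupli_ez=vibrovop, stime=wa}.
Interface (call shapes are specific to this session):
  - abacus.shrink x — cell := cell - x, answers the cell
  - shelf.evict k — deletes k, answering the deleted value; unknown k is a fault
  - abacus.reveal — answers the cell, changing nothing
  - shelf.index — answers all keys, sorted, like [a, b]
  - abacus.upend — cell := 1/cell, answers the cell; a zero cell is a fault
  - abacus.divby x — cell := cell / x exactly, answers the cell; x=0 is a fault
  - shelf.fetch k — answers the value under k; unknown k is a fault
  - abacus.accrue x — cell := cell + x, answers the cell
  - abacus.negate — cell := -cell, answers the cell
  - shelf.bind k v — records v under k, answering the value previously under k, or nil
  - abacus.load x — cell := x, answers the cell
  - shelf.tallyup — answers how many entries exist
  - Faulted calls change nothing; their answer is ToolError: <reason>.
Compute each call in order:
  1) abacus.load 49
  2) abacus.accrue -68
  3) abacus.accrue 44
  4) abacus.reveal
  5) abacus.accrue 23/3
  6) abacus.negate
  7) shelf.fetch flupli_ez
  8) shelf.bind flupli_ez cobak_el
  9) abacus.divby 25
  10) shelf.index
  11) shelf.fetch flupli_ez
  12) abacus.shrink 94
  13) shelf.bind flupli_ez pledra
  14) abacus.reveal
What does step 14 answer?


Answer: -7148/75

Derivation:
-- 1. abacus.load(x: 49) => 49
-- 2. abacus.accrue(x: -68) => -19
-- 3. abacus.accrue(x: 44) => 25
-- 4. abacus.reveal() => 25
-- 5. abacus.accrue(x: 23/3) => 98/3
-- 6. abacus.negate() => -98/3
-- 7. shelf.fetch(k: flupli_ez) => vibrovop
-- 8. shelf.bind(k: flupli_ez, v: cobak_el) => vibrovop
-- 9. abacus.divby(x: 25) => -98/75
-- 10. shelf.index() => [flupli_ez, stime]
-- 11. shelf.fetch(k: flupli_ez) => cobak_el
-- 12. abacus.shrink(x: 94) => -7148/75
-- 13. shelf.bind(k: flupli_ez, v: pledra) => cobak_el
-- 14. abacus.reveal() => -7148/75


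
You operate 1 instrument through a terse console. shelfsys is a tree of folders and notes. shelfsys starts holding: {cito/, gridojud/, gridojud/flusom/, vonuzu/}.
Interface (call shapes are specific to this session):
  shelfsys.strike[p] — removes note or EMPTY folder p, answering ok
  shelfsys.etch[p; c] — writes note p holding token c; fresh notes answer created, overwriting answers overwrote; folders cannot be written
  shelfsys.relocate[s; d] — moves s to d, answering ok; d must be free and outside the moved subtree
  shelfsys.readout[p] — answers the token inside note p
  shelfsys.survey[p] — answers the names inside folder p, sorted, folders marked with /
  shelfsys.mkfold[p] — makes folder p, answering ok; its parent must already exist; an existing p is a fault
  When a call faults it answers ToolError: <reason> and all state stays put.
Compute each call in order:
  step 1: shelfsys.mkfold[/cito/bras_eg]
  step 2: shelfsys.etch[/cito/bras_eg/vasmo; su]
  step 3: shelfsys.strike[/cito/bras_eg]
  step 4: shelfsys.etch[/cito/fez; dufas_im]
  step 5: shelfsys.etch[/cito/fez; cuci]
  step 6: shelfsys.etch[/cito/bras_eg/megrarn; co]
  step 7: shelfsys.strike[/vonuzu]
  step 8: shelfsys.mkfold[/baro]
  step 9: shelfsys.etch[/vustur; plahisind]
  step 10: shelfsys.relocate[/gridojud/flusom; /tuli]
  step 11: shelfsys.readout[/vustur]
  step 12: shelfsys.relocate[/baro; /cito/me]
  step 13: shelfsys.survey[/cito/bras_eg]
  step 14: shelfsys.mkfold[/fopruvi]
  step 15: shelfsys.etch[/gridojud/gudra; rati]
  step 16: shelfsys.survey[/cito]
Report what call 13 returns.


Answer: [megrarn, vasmo]

Derivation:
==> shelfsys.mkfold(p→/cito/bras_eg)
<== ok
==> shelfsys.etch(p→/cito/bras_eg/vasmo, c→su)
<== created
==> shelfsys.strike(p→/cito/bras_eg)
<== ToolError: not empty
==> shelfsys.etch(p→/cito/fez, c→dufas_im)
<== created
==> shelfsys.etch(p→/cito/fez, c→cuci)
<== overwrote
==> shelfsys.etch(p→/cito/bras_eg/megrarn, c→co)
<== created
==> shelfsys.strike(p→/vonuzu)
<== ok
==> shelfsys.mkfold(p→/baro)
<== ok
==> shelfsys.etch(p→/vustur, c→plahisind)
<== created
==> shelfsys.relocate(s→/gridojud/flusom, d→/tuli)
<== ok
==> shelfsys.readout(p→/vustur)
<== plahisind
==> shelfsys.relocate(s→/baro, d→/cito/me)
<== ok
==> shelfsys.survey(p→/cito/bras_eg)
<== [megrarn, vasmo]
==> shelfsys.mkfold(p→/fopruvi)
<== ok
==> shelfsys.etch(p→/gridojud/gudra, c→rati)
<== created
==> shelfsys.survey(p→/cito)
<== [bras_eg/, fez, me/]


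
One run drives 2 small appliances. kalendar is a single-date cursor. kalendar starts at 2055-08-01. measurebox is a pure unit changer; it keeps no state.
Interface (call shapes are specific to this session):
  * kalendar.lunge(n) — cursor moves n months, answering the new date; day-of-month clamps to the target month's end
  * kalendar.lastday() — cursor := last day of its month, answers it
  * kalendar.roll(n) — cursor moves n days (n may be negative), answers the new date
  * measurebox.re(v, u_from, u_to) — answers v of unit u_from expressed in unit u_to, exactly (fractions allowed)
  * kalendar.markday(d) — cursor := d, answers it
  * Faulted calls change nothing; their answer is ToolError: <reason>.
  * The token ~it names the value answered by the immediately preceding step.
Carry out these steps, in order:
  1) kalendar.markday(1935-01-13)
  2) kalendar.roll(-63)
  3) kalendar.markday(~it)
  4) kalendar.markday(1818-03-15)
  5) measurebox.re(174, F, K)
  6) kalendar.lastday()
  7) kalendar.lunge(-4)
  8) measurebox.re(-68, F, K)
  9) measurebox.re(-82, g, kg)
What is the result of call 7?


Answer: 1817-11-30

Derivation:
Step: kalendar.markday[1935-01-13]
Result: 1935-01-13
Step: kalendar.roll[-63]
Result: 1934-11-11
Step: kalendar.markday[~it]
Result: 1934-11-11
Step: kalendar.markday[1818-03-15]
Result: 1818-03-15
Step: measurebox.re[174; F; K]
Result: 63367/180
Step: kalendar.lastday[]
Result: 1818-03-31
Step: kalendar.lunge[-4]
Result: 1817-11-30
Step: measurebox.re[-68; F; K]
Result: 39167/180
Step: measurebox.re[-82; g; kg]
Result: -41/500


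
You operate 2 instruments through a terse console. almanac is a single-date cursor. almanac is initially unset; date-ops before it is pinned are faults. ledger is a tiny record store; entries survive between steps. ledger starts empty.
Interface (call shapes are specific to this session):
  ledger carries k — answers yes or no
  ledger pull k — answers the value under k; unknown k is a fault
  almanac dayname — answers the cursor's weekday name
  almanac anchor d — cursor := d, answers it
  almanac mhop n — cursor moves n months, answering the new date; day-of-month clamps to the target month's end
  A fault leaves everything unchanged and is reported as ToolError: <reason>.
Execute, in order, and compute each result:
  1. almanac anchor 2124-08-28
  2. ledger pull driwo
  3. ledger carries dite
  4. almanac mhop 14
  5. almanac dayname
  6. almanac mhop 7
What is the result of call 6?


Answer: 2126-05-28

Derivation:
Next I call almanac anchor passing d=2124-08-28, which returns 2124-08-28.
Calling ledger pull passing k=driwo, → ToolError: no such key driwo.
Using ledger carries passing k=dite: no.
I run almanac mhop passing n=14, which returns 2125-10-28.
Invoking almanac dayname, and get Sunday.
Calling almanac mhop passing n=7, yielding 2126-05-28.


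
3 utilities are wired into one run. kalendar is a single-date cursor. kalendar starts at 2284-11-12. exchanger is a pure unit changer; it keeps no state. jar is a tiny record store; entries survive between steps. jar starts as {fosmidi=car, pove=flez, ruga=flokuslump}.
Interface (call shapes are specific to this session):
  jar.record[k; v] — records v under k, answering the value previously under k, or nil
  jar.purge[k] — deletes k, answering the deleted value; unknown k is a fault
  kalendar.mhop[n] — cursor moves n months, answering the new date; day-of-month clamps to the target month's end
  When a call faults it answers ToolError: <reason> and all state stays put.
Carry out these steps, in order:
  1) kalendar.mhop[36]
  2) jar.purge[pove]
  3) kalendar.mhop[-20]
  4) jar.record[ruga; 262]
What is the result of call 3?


Calling kalendar.mhop with 36, which returns 2287-11-12.
I call jar.purge with pove, and get flez.
Calling kalendar.mhop with -20, which returns 2286-03-12.
I invoke jar.record with ruga, 262: flokuslump.

Answer: 2286-03-12


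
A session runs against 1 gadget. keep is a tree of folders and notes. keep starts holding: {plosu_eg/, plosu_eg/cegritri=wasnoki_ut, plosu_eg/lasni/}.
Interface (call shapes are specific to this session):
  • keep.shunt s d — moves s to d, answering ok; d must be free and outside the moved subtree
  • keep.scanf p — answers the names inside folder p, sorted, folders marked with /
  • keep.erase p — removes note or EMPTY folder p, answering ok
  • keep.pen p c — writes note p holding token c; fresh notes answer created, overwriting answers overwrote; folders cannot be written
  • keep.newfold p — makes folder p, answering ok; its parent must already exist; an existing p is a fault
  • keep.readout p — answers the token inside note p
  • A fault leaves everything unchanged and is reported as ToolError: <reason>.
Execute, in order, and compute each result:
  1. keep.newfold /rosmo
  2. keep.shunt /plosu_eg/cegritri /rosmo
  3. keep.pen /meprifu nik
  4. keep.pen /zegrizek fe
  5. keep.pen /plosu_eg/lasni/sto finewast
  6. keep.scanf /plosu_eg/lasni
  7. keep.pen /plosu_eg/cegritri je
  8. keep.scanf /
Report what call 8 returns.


Answer: [meprifu, plosu_eg/, rosmo/, zegrizek]

Derivation:
I call newfold(/rosmo): ok.
I use shunt(/plosu_eg/cegritri, /rosmo), which returns ToolError: exists.
I use pen(/meprifu, nik), → created.
Then pen(/zegrizek, fe), giving created.
Next I call pen(/plosu_eg/lasni/sto, finewast), — result: created.
Invoking scanf(/plosu_eg/lasni): [sto].
Calling pen(/plosu_eg/cegritri, je), — result: overwrote.
I use scanf(/): [meprifu, plosu_eg/, rosmo/, zegrizek].


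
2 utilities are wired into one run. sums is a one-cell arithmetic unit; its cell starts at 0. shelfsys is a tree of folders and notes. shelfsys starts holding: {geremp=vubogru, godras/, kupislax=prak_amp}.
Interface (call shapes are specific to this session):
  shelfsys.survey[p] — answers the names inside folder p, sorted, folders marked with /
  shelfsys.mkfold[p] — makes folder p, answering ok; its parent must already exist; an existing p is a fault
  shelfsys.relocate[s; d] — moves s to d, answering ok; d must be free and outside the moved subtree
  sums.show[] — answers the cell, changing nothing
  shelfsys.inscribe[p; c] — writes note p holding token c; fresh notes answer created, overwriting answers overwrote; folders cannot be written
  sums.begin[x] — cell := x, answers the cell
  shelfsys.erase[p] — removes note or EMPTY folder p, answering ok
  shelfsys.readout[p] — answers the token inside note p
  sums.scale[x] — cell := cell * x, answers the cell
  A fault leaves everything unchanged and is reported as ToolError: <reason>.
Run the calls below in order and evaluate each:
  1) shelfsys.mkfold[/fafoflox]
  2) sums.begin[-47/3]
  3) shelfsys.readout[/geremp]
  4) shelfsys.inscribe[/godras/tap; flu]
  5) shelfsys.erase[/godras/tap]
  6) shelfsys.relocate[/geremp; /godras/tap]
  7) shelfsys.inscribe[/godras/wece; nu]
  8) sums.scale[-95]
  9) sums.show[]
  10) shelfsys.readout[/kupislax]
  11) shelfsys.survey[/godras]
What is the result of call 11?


Answer: [tap, wece]

Derivation:
I try shelfsys.mkfold on p='/fafoflox', → ok.
Next I call sums.begin on x='-47/3', which returns -47/3.
Calling shelfsys.readout on p='/geremp', yielding vubogru.
Calling shelfsys.inscribe on p='/godras/tap', c='flu', and get created.
I call shelfsys.erase on p='/godras/tap': ok.
I invoke shelfsys.relocate on s='/geremp', d='/godras/tap', → ok.
I invoke shelfsys.inscribe on p='/godras/wece', c='nu', → created.
I use sums.scale on x='-95', — result: 4465/3.
Calling sums.show, yielding 4465/3.
I invoke shelfsys.readout on p='/kupislax', giving prak_amp.
Next I call shelfsys.survey on p='/godras', and get [tap, wece].


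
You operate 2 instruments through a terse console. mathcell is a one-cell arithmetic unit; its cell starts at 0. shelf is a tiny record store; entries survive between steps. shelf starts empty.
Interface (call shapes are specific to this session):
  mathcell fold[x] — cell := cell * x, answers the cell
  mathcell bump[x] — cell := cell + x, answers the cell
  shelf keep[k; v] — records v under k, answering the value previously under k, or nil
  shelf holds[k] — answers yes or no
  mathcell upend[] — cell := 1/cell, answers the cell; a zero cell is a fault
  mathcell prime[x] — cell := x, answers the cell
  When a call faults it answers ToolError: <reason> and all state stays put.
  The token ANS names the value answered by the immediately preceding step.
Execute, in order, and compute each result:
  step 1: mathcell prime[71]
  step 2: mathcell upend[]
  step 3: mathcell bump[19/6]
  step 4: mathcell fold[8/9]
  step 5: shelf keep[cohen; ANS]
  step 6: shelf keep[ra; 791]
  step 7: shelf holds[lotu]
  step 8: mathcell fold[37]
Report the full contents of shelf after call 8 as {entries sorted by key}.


Answer: {cohen=5420/1917, ra=791}

Derivation:
I run mathcell prime passing x: 71, giving 71.
Now I run mathcell upend, and get 1/71.
I invoke mathcell bump passing x: 19/6, giving 1355/426.
I try mathcell fold passing x: 8/9, and get 5420/1917.
Then shelf keep passing k: cohen, v: ANS, — result: nil.
I invoke shelf keep passing k: ra, v: 791, and see nil.
Invoking shelf holds passing k: lotu, — result: no.
I run mathcell fold passing x: 37, → 200540/1917.


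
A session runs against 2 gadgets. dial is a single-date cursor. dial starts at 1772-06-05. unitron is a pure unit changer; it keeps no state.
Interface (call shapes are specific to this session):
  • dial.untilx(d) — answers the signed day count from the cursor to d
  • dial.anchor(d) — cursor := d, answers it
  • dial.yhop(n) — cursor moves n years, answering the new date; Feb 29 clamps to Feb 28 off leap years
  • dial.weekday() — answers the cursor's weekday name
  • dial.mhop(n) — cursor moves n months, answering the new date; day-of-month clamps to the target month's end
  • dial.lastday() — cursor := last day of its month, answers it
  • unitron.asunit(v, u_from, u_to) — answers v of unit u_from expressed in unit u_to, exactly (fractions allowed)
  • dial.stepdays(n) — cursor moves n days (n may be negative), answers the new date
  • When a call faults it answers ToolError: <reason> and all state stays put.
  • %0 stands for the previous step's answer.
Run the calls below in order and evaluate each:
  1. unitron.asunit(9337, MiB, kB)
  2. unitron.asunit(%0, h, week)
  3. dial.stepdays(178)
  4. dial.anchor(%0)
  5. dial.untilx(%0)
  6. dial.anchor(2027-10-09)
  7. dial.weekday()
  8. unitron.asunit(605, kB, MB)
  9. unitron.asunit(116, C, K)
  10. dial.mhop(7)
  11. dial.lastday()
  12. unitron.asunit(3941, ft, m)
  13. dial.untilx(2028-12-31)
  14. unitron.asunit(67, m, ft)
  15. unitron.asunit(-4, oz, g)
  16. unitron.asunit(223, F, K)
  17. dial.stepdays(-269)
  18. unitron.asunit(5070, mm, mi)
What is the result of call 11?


Answer: 2028-05-31

Derivation:
Step: unitron.asunit[9337; MiB; kB]
Result: 1223819264/125
Step: unitron.asunit[%0; h; week]
Result: 152977408/2625
Step: dial.stepdays[178]
Result: 1772-11-30
Step: dial.anchor[%0]
Result: 1772-11-30
Step: dial.untilx[%0]
Result: 0
Step: dial.anchor[2027-10-09]
Result: 2027-10-09
Step: dial.weekday[]
Result: Saturday
Step: unitron.asunit[605; kB; MB]
Result: 121/200
Step: unitron.asunit[116; C; K]
Result: 7783/20
Step: dial.mhop[7]
Result: 2028-05-09
Step: dial.lastday[]
Result: 2028-05-31
Step: unitron.asunit[3941; ft; m]
Result: 1501521/1250
Step: dial.untilx[2028-12-31]
Result: 214
Step: unitron.asunit[67; m; ft]
Result: 83750/381
Step: unitron.asunit[-4; oz; g]
Result: -45359237/400000
Step: unitron.asunit[223; F; K]
Result: 68267/180
Step: dial.stepdays[-269]
Result: 2027-09-05
Step: unitron.asunit[5070; mm; mi]
Result: 845/268224


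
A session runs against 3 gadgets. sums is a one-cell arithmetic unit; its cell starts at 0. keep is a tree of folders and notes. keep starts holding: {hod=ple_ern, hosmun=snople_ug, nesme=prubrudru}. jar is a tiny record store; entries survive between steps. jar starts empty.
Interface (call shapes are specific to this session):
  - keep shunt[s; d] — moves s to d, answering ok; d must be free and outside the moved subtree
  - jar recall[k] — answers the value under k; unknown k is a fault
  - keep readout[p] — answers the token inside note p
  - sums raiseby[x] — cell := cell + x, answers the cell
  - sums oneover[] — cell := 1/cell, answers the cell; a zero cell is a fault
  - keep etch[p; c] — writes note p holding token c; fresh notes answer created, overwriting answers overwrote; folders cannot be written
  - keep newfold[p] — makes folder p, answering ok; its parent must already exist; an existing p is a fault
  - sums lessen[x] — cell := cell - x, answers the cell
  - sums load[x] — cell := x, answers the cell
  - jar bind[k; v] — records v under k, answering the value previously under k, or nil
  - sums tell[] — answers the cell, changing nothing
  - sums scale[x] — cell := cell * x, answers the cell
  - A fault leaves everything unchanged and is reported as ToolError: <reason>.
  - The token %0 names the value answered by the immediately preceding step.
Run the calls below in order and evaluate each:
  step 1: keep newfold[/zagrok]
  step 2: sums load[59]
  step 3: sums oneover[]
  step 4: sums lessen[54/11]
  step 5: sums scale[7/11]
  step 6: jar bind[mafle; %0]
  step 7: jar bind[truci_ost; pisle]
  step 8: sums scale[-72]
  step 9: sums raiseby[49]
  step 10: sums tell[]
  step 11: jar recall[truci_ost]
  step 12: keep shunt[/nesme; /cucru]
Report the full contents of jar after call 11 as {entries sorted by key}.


CALL keep newfold[p=/zagrok]
RET  ok
CALL sums load[x=59]
RET  59
CALL sums oneover[]
RET  1/59
CALL sums lessen[x=54/11]
RET  -3175/649
CALL sums scale[x=7/11]
RET  -22225/7139
CALL jar bind[k=mafle; v=%0]
RET  nil
CALL jar bind[k=truci_ost; v=pisle]
RET  nil
CALL sums scale[x=-72]
RET  1600200/7139
CALL sums raiseby[x=49]
RET  1950011/7139
CALL sums tell[]
RET  1950011/7139
CALL jar recall[k=truci_ost]
RET  pisle
CALL keep shunt[s=/nesme; d=/cucru]
RET  ok

Answer: {mafle=-22225/7139, truci_ost=pisle}


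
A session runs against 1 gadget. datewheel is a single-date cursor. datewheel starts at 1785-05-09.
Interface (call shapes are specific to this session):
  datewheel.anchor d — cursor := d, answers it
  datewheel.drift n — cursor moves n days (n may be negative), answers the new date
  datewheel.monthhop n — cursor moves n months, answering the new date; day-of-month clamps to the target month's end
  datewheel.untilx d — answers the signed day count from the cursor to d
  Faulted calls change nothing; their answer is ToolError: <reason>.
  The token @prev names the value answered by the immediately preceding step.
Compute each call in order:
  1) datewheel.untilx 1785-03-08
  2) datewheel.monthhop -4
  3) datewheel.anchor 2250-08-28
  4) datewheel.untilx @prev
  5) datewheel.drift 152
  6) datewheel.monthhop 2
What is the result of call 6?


Do: datewheel.untilx[d: 1785-03-08]
See: -62
Do: datewheel.monthhop[n: -4]
See: 1785-01-09
Do: datewheel.anchor[d: 2250-08-28]
See: 2250-08-28
Do: datewheel.untilx[d: @prev]
See: 0
Do: datewheel.drift[n: 152]
See: 2251-01-27
Do: datewheel.monthhop[n: 2]
See: 2251-03-27

Answer: 2251-03-27


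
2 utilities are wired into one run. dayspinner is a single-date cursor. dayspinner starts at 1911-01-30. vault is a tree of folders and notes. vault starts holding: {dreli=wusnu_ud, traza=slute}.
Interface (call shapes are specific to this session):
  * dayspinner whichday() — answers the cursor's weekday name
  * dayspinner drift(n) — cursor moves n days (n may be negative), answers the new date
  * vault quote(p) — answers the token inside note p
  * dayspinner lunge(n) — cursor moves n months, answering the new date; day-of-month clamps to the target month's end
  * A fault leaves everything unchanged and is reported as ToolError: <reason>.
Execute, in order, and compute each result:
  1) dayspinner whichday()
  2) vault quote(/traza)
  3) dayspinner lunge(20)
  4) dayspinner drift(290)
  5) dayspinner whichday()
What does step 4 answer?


Answer: 1913-07-17

Derivation:
→ dayspinner whichday()
← Monday
→ vault quote(p: /traza)
← slute
→ dayspinner lunge(n: 20)
← 1912-09-30
→ dayspinner drift(n: 290)
← 1913-07-17
→ dayspinner whichday()
← Thursday


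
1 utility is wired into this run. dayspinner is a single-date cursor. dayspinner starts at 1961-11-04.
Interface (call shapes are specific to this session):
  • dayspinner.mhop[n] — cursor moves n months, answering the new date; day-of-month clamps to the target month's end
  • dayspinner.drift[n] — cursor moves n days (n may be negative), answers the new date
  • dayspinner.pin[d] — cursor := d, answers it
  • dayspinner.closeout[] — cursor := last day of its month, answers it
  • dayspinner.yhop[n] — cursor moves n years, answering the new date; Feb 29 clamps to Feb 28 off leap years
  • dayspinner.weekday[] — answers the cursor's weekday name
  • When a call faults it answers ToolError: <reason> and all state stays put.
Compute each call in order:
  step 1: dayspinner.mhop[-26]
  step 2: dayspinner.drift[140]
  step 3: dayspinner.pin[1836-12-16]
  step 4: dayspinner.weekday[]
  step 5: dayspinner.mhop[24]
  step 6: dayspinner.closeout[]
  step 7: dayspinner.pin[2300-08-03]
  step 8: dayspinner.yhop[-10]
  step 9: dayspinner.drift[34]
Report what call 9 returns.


Answer: 2290-09-06

Derivation:
I invoke mhop with n: -26, giving 1959-09-04.
I invoke drift with n: 140, and see 1960-01-22.
I call pin with d: 1836-12-16, and see 1836-12-16.
Now I run weekday(), and observe Friday.
I try mhop with n: 24, — result: 1838-12-16.
I try closeout, and see 1838-12-31.
Calling pin with d: 2300-08-03, yielding 2300-08-03.
I invoke yhop with n: -10: 2290-08-03.
Using drift with n: 34, → 2290-09-06.


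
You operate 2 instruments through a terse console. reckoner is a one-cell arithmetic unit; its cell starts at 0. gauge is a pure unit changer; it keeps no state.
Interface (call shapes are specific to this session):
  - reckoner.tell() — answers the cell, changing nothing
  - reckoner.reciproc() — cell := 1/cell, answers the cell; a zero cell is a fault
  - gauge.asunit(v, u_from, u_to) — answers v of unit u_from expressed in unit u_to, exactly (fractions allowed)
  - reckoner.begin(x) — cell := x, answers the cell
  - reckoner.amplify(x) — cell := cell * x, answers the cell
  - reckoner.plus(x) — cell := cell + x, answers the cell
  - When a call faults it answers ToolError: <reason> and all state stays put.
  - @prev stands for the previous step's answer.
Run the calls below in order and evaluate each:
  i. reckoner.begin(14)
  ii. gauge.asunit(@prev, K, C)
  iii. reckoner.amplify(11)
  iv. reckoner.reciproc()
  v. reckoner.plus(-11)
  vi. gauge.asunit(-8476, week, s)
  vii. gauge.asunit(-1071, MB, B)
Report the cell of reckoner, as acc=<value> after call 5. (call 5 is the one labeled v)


CALL reckoner.begin[x='14']
RET  14
CALL gauge.asunit[v='@prev'; u_from='K'; u_to='C']
RET  -5183/20
CALL reckoner.amplify[x='11']
RET  154
CALL reckoner.reciproc[]
RET  1/154
CALL reckoner.plus[x='-11']
RET  -1693/154
CALL gauge.asunit[v='-8476'; u_from='week'; u_to='s']
RET  -5126284800
CALL gauge.asunit[v='-1071'; u_from='MB'; u_to='B']
RET  -1071000000

Answer: acc=-1693/154


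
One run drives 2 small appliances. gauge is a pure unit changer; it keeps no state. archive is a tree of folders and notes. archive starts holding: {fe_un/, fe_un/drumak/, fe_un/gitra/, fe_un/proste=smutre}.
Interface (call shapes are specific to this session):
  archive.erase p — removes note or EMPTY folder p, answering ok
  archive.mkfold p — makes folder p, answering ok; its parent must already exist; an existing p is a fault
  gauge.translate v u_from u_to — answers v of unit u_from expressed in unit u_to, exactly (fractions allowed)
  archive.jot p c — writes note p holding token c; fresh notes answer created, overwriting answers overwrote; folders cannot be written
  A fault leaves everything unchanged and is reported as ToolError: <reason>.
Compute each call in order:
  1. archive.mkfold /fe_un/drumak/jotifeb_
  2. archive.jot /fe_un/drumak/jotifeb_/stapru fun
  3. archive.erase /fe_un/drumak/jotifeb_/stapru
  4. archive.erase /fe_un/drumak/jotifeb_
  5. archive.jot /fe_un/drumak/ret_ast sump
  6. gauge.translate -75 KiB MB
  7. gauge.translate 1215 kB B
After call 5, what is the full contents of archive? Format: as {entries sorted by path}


>> mkfold(/fe_un/drumak/jotifeb_)
<< ok
>> jot(/fe_un/drumak/jotifeb_/stapru, fun)
<< created
>> erase(/fe_un/drumak/jotifeb_/stapru)
<< ok
>> erase(/fe_un/drumak/jotifeb_)
<< ok
>> jot(/fe_un/drumak/ret_ast, sump)
<< created
>> translate(-75, KiB, MB)
<< -48/625
>> translate(1215, kB, B)
<< 1215000

Answer: {fe_un/, fe_un/drumak/, fe_un/drumak/ret_ast=sump, fe_un/gitra/, fe_un/proste=smutre}


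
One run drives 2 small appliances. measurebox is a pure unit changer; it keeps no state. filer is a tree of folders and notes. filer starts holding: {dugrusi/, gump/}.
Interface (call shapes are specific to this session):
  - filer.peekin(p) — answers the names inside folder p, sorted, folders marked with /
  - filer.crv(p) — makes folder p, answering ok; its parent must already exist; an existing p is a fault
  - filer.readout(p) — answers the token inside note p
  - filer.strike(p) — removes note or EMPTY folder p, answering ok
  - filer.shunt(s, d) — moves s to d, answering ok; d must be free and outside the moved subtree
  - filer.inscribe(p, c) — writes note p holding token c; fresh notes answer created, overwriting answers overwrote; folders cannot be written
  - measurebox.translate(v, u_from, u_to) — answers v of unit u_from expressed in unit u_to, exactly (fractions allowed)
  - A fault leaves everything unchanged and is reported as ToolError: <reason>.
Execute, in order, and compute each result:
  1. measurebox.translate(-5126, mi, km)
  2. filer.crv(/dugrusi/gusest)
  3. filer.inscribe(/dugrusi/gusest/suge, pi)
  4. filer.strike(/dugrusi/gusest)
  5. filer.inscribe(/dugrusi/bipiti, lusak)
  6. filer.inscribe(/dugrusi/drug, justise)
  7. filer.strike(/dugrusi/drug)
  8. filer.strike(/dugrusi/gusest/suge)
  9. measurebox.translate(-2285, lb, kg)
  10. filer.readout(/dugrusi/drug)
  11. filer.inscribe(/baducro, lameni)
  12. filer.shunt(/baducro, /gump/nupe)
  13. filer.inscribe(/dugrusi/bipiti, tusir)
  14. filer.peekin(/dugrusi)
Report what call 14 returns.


Answer: [bipiti, gusest/]

Derivation:
==> measurebox.translate(v=-5126, u_from=mi, u_to=km)
<== -128898396/15625
==> filer.crv(p=/dugrusi/gusest)
<== ok
==> filer.inscribe(p=/dugrusi/gusest/suge, c=pi)
<== created
==> filer.strike(p=/dugrusi/gusest)
<== ToolError: not empty
==> filer.inscribe(p=/dugrusi/bipiti, c=lusak)
<== created
==> filer.inscribe(p=/dugrusi/drug, c=justise)
<== created
==> filer.strike(p=/dugrusi/drug)
<== ok
==> filer.strike(p=/dugrusi/gusest/suge)
<== ok
==> measurebox.translate(v=-2285, u_from=lb, u_to=kg)
<== -20729171309/20000000
==> filer.readout(p=/dugrusi/drug)
<== ToolError: not found
==> filer.inscribe(p=/baducro, c=lameni)
<== created
==> filer.shunt(s=/baducro, d=/gump/nupe)
<== ok
==> filer.inscribe(p=/dugrusi/bipiti, c=tusir)
<== overwrote
==> filer.peekin(p=/dugrusi)
<== [bipiti, gusest/]


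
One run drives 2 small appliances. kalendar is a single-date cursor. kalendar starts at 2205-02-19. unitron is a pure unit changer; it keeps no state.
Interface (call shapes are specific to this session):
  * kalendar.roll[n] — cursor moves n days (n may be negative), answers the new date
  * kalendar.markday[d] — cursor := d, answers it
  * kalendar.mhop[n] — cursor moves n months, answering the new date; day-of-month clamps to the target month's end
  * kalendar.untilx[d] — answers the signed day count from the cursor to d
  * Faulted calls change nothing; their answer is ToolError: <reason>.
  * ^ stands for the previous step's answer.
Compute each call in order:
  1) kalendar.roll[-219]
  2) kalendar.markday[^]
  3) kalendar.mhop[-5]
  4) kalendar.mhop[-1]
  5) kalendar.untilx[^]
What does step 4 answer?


// 1. kalendar.roll(n='-219') : 2204-07-15
// 2. kalendar.markday(d='^') : 2204-07-15
// 3. kalendar.mhop(n='-5') : 2204-02-15
// 4. kalendar.mhop(n='-1') : 2204-01-15
// 5. kalendar.untilx(d='^') : 0

Answer: 2204-01-15


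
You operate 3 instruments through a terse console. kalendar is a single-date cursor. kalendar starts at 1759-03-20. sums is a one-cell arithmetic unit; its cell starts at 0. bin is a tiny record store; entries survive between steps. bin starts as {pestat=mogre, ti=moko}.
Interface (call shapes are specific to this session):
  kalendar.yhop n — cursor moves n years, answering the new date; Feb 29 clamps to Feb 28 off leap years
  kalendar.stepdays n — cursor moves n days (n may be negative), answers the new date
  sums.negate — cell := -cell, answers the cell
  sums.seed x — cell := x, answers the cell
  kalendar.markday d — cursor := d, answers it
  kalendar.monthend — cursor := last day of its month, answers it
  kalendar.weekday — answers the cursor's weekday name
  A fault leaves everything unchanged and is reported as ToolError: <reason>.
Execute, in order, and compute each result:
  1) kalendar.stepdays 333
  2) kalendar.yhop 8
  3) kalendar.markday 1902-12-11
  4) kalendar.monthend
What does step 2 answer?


$ kalendar.stepdays n→333
= 1760-02-16
$ kalendar.yhop n→8
= 1768-02-16
$ kalendar.markday d→1902-12-11
= 1902-12-11
$ kalendar.monthend
= 1902-12-31

Answer: 1768-02-16


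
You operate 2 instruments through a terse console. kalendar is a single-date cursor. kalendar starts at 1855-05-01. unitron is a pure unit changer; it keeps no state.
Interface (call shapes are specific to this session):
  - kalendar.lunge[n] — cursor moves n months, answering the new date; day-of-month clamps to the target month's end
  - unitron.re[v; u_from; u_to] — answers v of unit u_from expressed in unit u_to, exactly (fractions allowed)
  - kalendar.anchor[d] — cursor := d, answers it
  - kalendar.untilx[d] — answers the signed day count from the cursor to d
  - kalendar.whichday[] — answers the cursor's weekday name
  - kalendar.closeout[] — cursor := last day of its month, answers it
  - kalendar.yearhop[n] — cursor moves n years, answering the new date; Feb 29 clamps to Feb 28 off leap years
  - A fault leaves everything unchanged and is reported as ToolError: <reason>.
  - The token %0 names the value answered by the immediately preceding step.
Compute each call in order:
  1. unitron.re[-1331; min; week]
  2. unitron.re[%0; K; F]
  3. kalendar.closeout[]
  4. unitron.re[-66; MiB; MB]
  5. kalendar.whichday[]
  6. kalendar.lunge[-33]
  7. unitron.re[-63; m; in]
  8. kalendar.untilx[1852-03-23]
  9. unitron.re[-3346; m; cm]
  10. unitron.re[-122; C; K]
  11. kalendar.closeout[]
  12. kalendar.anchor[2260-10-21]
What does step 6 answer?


Answer: 1852-08-31

Derivation:
>> unitron.re(v='-1331', u_from='min', u_to='week')
<< -1331/10080
>> unitron.re(v='%0', u_from='K', u_to='F')
<< -2575483/5600
>> kalendar.closeout()
<< 1855-05-31
>> unitron.re(v='-66', u_from='MiB', u_to='MB')
<< -1081344/15625
>> kalendar.whichday()
<< Thursday
>> kalendar.lunge(n='-33')
<< 1852-08-31
>> unitron.re(v='-63', u_from='m', u_to='in')
<< -315000/127
>> kalendar.untilx(d='1852-03-23')
<< -161
>> unitron.re(v='-3346', u_from='m', u_to='cm')
<< -334600
>> unitron.re(v='-122', u_from='C', u_to='K')
<< 3023/20
>> kalendar.closeout()
<< 1852-08-31
>> kalendar.anchor(d='2260-10-21')
<< 2260-10-21


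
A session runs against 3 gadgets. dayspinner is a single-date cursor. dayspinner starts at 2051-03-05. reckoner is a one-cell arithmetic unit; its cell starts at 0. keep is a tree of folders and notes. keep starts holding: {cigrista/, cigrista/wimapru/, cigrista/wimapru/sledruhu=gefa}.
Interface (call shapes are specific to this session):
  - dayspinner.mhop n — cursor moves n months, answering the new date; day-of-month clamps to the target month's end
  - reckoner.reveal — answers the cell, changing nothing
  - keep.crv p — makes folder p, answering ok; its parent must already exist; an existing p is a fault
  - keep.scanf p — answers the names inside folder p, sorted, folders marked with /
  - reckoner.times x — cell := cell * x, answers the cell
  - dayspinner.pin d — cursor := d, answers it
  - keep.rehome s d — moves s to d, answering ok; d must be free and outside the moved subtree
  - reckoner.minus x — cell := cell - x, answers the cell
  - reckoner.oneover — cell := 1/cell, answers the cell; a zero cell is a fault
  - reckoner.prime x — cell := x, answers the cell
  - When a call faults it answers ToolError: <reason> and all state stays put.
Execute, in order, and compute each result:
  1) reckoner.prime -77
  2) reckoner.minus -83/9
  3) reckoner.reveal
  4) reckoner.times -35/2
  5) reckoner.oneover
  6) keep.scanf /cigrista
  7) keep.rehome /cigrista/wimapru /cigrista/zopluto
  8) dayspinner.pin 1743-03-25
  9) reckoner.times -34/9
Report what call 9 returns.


Answer: -34/10675

Derivation:
! 1. prime(x=-77) ~> -77
! 2. minus(x=-83/9) ~> -610/9
! 3. reveal() ~> -610/9
! 4. times(x=-35/2) ~> 10675/9
! 5. oneover() ~> 9/10675
! 6. scanf(p=/cigrista) ~> [wimapru/]
! 7. rehome(s=/cigrista/wimapru, d=/cigrista/zopluto) ~> ok
! 8. pin(d=1743-03-25) ~> 1743-03-25
! 9. times(x=-34/9) ~> -34/10675


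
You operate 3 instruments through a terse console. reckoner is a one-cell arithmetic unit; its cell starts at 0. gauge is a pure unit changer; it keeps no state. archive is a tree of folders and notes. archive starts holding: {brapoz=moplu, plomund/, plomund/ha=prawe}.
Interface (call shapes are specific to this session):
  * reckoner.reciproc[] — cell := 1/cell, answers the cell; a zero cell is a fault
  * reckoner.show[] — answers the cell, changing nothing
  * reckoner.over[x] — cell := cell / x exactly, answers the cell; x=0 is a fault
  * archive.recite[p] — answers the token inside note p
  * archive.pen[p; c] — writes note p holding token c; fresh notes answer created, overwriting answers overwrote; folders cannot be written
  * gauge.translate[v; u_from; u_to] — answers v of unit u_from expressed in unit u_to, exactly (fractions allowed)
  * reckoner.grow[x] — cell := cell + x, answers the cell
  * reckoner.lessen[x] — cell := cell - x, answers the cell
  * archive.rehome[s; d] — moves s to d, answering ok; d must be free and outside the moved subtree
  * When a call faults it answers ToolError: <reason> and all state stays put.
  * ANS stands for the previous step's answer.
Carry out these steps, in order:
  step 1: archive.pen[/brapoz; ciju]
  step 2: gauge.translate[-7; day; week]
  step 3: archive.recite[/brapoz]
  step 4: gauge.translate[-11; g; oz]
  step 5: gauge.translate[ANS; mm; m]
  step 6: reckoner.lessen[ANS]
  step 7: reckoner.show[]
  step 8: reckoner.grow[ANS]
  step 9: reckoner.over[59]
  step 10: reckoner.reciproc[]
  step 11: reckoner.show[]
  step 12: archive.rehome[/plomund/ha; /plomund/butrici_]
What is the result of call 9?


Answer: 3200/243290453

Derivation:
·→ archive.pen(p='/brapoz', c='ciju')
·← overwrote
·→ gauge.translate(v='-7', u_from='day', u_to='week')
·← -1
·→ archive.recite(p='/brapoz')
·← ciju
·→ gauge.translate(v='-11', u_from='g', u_to='oz')
·← -1600000/4123567
·→ gauge.translate(v='ANS', u_from='mm', u_to='m')
·← -1600/4123567
·→ reckoner.lessen(x='ANS')
·← 1600/4123567
·→ reckoner.show()
·← 1600/4123567
·→ reckoner.grow(x='ANS')
·← 3200/4123567
·→ reckoner.over(x='59')
·← 3200/243290453
·→ reckoner.reciproc()
·← 243290453/3200
·→ reckoner.show()
·← 243290453/3200
·→ archive.rehome(s='/plomund/ha', d='/plomund/butrici_')
·← ok
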